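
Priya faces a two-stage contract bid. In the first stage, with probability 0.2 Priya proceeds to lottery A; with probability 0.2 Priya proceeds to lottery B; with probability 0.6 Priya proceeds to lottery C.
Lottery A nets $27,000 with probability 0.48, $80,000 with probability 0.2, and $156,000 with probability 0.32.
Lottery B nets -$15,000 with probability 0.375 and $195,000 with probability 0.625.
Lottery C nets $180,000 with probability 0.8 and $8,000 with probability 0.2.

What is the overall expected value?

$126,386

EV(A) = 0.48 × 27000 + 0.2 × 80000 + 0.32 × 156000 = 12960 + 16000 + 49920 = 78880
EV(B) = 0.375 × (-15000) + 0.625 × 195000 = -5625 + 121875 = 116250
EV(C) = 0.8 × 180000 + 0.2 × 8000 = 144000 + 1600 = 145600
Overall = 0.2 × 78880 + 0.2 × 116250 + 0.6 × 145600 = 15776 + 23250 + 87360 = 126386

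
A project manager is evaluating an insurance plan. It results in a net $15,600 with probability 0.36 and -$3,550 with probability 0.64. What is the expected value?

EV = 0.36 × 15600 + 0.64 × (-3550) = 5616 − 2272 = 3344

$3,344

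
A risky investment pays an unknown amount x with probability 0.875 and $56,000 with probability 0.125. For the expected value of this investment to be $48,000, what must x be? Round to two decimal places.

0.875·x + 0.125·56000 = 48000
0.875·x = 48000 − 7000 = 41000
x = 41000 / 0.875 = 46857.1429

x = $46,857.14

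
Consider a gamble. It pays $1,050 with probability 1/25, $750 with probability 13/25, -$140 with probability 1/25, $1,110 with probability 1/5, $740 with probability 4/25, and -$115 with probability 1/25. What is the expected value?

EV = 1/25 × 1050 + 13/25 × 750 + 1/25 × (-140) + 1/5 × 1110 + 4/25 × 740 + 1/25 × (-115) = 42 + 390 − 5.6 + 222 + 118.4 − 4.6 = 762.2

$762.20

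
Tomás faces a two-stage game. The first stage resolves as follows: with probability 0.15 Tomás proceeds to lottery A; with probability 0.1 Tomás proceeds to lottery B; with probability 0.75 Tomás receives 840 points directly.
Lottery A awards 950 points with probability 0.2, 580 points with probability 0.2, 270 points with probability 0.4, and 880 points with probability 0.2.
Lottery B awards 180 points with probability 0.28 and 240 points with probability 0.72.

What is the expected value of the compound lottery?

740.82 points

EV(A) = 0.2 × 950 + 0.2 × 580 + 0.4 × 270 + 0.2 × 880 = 190 + 116 + 108 + 176 = 590
EV(B) = 0.28 × 180 + 0.72 × 240 = 50.4 + 172.8 = 223.2
Branch C: 840 (certain)
Overall = 0.15 × 590 + 0.1 × 223.2 + 0.75 × 840 = 88.5 + 22.32 + 630 = 740.82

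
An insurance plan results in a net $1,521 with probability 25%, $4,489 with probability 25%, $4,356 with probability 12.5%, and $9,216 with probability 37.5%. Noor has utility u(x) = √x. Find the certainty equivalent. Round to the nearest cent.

E[u] = 0.25·√1521 + 0.25·√4489 + 0.125·√4356 + 0.375·√9216 = 0.25·39 + 0.25·67 + 0.125·66 + 0.375·96 = 70.75
CE = (70.75)² = 5005.5625

$5,005.56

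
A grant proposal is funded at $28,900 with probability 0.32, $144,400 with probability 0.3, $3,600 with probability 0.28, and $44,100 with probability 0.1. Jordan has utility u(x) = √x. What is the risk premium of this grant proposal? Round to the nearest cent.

E[u] = 0.32·√28900 + 0.3·√144400 + 0.28·√3600 + 0.1·√44100 = 0.32·170 + 0.3·380 + 0.28·60 + 0.1·210 = 206.2
CE = (206.2)² = 42518.44
Risk premium = EV − CE = 57986 − 42518.44 = 15467.56

$15,467.56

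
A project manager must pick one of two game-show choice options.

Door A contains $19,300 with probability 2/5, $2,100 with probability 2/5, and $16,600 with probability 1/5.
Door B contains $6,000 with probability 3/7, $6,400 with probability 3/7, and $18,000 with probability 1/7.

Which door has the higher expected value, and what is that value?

Door A ($11,880)

Door A = 2/5 × 19300 + 2/5 × 2100 + 1/5 × 16600 = 7720 + 840 + 3320 = 11880
Door B = 3/7 × 6000 + 3/7 × 6400 + 1/7 × 18000 = 2571.4286 + 2742.8571 + 2571.4286 = 7885.7143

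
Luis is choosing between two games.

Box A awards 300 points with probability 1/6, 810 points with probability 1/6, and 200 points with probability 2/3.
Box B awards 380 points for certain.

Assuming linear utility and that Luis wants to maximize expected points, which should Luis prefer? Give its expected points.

Box B (380 points)

Box A = 1/6 × 300 + 1/6 × 810 + 2/3 × 200 = 50 + 135 + 133.3333 = 318.3333
Box B: 380 (certain)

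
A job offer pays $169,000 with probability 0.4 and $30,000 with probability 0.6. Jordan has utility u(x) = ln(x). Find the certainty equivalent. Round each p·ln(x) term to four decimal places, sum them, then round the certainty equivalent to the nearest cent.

E[u] = 0.4·ln(169000) + 0.6·ln(30000) = 4.8151 + 6.1854 = 11.0005
CE = e^11.0005 ≈ 59904.09

$59,904.09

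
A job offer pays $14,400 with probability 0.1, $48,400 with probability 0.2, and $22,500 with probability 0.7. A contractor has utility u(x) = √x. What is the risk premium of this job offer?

$949

E[u] = 0.1·√14400 + 0.2·√48400 + 0.7·√22500 = 0.1·120 + 0.2·220 + 0.7·150 = 161
CE = (161)² = 25921
Risk premium = EV − CE = 26870 − 25921 = 949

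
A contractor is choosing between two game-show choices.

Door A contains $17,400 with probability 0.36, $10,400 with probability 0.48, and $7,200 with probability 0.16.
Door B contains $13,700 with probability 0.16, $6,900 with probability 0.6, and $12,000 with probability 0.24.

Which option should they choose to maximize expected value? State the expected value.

Door A ($12,408)

Door A = 0.36 × 17400 + 0.48 × 10400 + 0.16 × 7200 = 6264 + 4992 + 1152 = 12408
Door B = 0.16 × 13700 + 0.6 × 6900 + 0.24 × 12000 = 2192 + 4140 + 2880 = 9212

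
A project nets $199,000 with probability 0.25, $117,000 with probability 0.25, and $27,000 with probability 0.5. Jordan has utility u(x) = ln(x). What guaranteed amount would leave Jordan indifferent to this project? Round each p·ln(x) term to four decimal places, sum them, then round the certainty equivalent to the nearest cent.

$64,189.83

E[u] = 0.25·ln(199000) + 0.25·ln(117000) + 0.5·ln(27000) = 3.0503 + 2.9175 + 5.1018 = 11.0696
CE = e^11.0696 ≈ 64189.83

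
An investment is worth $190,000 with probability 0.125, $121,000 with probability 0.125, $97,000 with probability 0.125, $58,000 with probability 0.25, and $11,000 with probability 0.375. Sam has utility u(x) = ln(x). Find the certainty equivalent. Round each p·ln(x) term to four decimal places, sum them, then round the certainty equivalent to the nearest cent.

E[u] = 0.125·ln(190000) + 0.125·ln(121000) + 0.125·ln(97000) + 0.25·ln(58000) + 0.375·ln(11000) = 1.5193 + 1.4629 + 1.4353 + 2.7420 + 3.4896 = 10.6491
CE = e^10.6491 ≈ 42154.64

$42,154.64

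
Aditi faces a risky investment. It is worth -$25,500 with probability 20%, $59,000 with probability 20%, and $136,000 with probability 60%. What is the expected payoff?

EV = 0.2 × (-25500) + 0.2 × 59000 + 0.6 × 136000 = -5100 + 11800 + 81600 = 88300

$88,300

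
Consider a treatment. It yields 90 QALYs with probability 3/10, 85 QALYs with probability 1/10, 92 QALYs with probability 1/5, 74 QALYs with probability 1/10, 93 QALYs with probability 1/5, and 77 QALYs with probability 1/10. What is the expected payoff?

EV = 3/10 × 90 + 1/10 × 85 + 1/5 × 92 + 1/10 × 74 + 1/5 × 93 + 1/10 × 77 = 27 + 8.5 + 18.4 + 7.4 + 18.6 + 7.7 = 87.6

87.6 QALYs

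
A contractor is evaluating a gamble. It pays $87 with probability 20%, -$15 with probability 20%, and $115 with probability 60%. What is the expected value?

EV = 0.2 × 87 + 0.2 × (-15) + 0.6 × 115 = 17.4 − 3 + 69 = 83.4

$83.40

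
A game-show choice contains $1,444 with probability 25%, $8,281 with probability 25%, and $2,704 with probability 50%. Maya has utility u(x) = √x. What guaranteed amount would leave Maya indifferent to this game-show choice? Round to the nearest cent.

$3,393.06

E[u] = 0.25·√1444 + 0.25·√8281 + 0.5·√2704 = 0.25·38 + 0.25·91 + 0.5·52 = 58.25
CE = (58.25)² = 3393.0625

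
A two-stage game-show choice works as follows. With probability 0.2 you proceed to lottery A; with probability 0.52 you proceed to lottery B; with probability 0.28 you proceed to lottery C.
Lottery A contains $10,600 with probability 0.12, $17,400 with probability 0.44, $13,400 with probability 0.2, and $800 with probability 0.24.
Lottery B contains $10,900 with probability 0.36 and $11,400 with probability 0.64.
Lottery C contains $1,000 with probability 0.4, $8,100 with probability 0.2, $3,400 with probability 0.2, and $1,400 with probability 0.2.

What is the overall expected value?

EV(A) = 0.12 × 10600 + 0.44 × 17400 + 0.2 × 13400 + 0.24 × 800 = 1272 + 7656 + 2680 + 192 = 11800
EV(B) = 0.36 × 10900 + 0.64 × 11400 = 3924 + 7296 = 11220
EV(C) = 0.4 × 1000 + 0.2 × 8100 + 0.2 × 3400 + 0.2 × 1400 = 400 + 1620 + 680 + 280 = 2980
Overall = 0.2 × 11800 + 0.52 × 11220 + 0.28 × 2980 = 2360 + 5834.4 + 834.4 = 9028.8

$9,028.80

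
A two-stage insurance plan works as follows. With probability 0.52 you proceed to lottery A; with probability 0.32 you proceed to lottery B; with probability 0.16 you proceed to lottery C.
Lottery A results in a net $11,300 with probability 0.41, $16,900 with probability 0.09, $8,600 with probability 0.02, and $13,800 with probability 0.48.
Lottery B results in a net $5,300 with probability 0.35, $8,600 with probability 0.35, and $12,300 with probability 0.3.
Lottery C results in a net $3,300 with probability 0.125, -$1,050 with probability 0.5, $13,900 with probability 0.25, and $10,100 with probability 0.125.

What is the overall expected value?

$10,211.60

EV(A) = 0.41 × 11300 + 0.09 × 16900 + 0.02 × 8600 + 0.48 × 13800 = 4633 + 1521 + 172 + 6624 = 12950
EV(B) = 0.35 × 5300 + 0.35 × 8600 + 0.3 × 12300 = 1855 + 3010 + 3690 = 8555
EV(C) = 0.125 × 3300 + 0.5 × (-1050) + 0.25 × 13900 + 0.125 × 10100 = 412.5 − 525 + 3475 + 1262.5 = 4625
Overall = 0.52 × 12950 + 0.32 × 8555 + 0.16 × 4625 = 6734 + 2737.6 + 740 = 10211.6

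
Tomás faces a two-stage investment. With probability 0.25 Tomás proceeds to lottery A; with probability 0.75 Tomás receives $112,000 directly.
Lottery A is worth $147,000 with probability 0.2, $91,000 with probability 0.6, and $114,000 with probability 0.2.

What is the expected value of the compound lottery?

EV(A) = 0.2 × 147000 + 0.6 × 91000 + 0.2 × 114000 = 29400 + 54600 + 22800 = 106800
Branch B: 112000 (certain)
Overall = 0.25 × 106800 + 0.75 × 112000 = 26700 + 84000 = 110700

$110,700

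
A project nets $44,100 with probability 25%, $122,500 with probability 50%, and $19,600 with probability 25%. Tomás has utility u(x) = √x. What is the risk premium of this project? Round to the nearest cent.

$8,268.75

E[u] = 0.25·√44100 + 0.5·√122500 + 0.25·√19600 = 0.25·210 + 0.5·350 + 0.25·140 = 262.5
CE = (262.5)² = 68906.25
Risk premium = EV − CE = 77175 − 68906.25 = 8268.75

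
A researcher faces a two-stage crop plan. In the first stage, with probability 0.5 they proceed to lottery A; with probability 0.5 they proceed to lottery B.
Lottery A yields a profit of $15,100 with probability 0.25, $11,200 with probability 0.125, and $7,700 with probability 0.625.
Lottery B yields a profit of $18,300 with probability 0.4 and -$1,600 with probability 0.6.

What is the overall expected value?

EV(A) = 0.25 × 15100 + 0.125 × 11200 + 0.625 × 7700 = 3775 + 1400 + 4812.5 = 9987.5
EV(B) = 0.4 × 18300 + 0.6 × (-1600) = 7320 − 960 = 6360
Overall = 0.5 × 9987.5 + 0.5 × 6360 = 4993.75 + 3180 = 8173.75

$8,173.75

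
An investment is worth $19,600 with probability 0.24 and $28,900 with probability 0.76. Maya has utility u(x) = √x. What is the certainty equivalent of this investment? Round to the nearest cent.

E[u] = 0.24·√19600 + 0.76·√28900 = 0.24·140 + 0.76·170 = 162.8
CE = (162.8)² = 26503.84

$26,503.84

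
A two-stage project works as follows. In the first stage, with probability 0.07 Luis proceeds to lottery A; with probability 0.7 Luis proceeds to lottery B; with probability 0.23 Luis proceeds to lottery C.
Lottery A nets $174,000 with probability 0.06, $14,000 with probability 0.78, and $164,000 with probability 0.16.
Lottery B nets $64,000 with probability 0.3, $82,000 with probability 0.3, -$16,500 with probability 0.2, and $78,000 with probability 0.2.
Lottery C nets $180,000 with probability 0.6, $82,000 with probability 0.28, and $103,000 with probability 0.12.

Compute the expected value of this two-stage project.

$75,565.60

EV(A) = 0.06 × 174000 + 0.78 × 14000 + 0.16 × 164000 = 10440 + 10920 + 26240 = 47600
EV(B) = 0.3 × 64000 + 0.3 × 82000 + 0.2 × (-16500) + 0.2 × 78000 = 19200 + 24600 − 3300 + 15600 = 56100
EV(C) = 0.6 × 180000 + 0.28 × 82000 + 0.12 × 103000 = 108000 + 22960 + 12360 = 143320
Overall = 0.07 × 47600 + 0.7 × 56100 + 0.23 × 143320 = 3332 + 39270 + 32963.6 = 75565.6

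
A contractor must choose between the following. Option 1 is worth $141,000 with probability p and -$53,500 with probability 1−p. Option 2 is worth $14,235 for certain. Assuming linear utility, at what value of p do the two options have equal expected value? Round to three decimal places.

p·141000 + (1−p)·(-53500) = 14235
194500p − 53500 = 14235
p = (14235 + 53500) / 194500

p = 0.348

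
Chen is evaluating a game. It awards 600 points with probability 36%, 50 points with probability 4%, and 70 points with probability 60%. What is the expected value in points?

EV = 0.36 × 600 + 0.04 × 50 + 0.6 × 70 = 216 + 2 + 42 = 260

260 points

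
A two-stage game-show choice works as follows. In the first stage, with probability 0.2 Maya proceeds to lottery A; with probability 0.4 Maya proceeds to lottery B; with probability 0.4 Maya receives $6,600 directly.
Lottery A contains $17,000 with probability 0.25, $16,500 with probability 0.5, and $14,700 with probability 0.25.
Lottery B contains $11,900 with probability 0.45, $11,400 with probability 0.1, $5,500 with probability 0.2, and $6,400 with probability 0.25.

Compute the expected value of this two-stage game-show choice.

EV(A) = 0.25 × 17000 + 0.5 × 16500 + 0.25 × 14700 = 4250 + 8250 + 3675 = 16175
EV(B) = 0.45 × 11900 + 0.1 × 11400 + 0.2 × 5500 + 0.25 × 6400 = 5355 + 1140 + 1100 + 1600 = 9195
Branch C: 6600 (certain)
Overall = 0.2 × 16175 + 0.4 × 9195 + 0.4 × 6600 = 3235 + 3678 + 2640 = 9553

$9,553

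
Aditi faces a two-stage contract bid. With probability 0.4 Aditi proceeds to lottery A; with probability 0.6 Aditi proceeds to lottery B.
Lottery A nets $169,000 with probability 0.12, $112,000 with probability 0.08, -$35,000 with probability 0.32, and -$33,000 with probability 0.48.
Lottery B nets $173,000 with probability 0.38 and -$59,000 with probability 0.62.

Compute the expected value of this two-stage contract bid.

EV(A) = 0.12 × 169000 + 0.08 × 112000 + 0.32 × (-35000) + 0.48 × (-33000) = 20280 + 8960 − 11200 − 15840 = 2200
EV(B) = 0.38 × 173000 + 0.62 × (-59000) = 65740 − 36580 = 29160
Overall = 0.4 × 2200 + 0.6 × 29160 = 880 + 17496 = 18376

$18,376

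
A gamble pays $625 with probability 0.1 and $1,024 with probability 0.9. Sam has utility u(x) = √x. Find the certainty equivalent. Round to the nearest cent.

$979.69

E[u] = 0.1·√625 + 0.9·√1024 = 0.1·25 + 0.9·32 = 31.3
CE = (31.3)² = 979.69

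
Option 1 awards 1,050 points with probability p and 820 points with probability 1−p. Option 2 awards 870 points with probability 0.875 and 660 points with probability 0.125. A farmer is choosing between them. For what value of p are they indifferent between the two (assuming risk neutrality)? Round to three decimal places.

p = 0.103

EV(Option 2) = 0.875 × 870 + 0.125 × 660 = 761.25 + 82.5 = 843.75
p·1050 + (1−p)·820 = 843.75
230p + 820 = 843.75
p = (843.75 − 820) / 230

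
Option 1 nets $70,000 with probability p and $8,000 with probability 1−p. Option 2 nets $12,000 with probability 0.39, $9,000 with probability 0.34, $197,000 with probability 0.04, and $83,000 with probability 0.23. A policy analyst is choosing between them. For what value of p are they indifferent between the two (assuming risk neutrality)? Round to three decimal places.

EV(Option 2) = 0.39 × 12000 + 0.34 × 9000 + 0.04 × 197000 + 0.23 × 83000 = 4680 + 3060 + 7880 + 19090 = 34710
p·70000 + (1−p)·8000 = 34710
62000p + 8000 = 34710
p = (34710 − 8000) / 62000

p = 0.431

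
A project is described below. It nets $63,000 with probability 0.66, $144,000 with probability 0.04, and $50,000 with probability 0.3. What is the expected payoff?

EV = 0.66 × 63000 + 0.04 × 144000 + 0.3 × 50000 = 41580 + 5760 + 15000 = 62340

$62,340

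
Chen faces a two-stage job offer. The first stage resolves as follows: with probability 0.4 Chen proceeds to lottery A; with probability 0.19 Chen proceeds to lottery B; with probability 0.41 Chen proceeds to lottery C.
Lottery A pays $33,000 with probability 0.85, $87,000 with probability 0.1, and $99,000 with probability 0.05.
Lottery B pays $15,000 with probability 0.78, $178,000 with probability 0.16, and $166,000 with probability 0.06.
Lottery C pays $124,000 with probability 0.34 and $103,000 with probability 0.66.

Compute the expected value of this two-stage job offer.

EV(A) = 0.85 × 33000 + 0.1 × 87000 + 0.05 × 99000 = 28050 + 8700 + 4950 = 41700
EV(B) = 0.78 × 15000 + 0.16 × 178000 + 0.06 × 166000 = 11700 + 28480 + 9960 = 50140
EV(C) = 0.34 × 124000 + 0.66 × 103000 = 42160 + 67980 = 110140
Overall = 0.4 × 41700 + 0.19 × 50140 + 0.41 × 110140 = 16680 + 9526.6 + 45157.4 = 71364

$71,364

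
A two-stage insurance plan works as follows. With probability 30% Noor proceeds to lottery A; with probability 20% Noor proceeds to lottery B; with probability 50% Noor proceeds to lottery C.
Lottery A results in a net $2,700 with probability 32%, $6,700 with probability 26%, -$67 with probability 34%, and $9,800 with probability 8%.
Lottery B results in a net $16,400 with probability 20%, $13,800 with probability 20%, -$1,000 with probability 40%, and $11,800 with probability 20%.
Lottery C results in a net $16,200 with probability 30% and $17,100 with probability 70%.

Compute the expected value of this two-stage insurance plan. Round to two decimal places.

$11,025.17

EV(A) = 0.32 × 2700 + 0.26 × 6700 + 0.34 × (-67) + 0.08 × 9800 = 864 + 1742 − 22.78 + 784 = 3367.22
EV(B) = 0.2 × 16400 + 0.2 × 13800 + 0.4 × (-1000) + 0.2 × 11800 = 3280 + 2760 − 400 + 2360 = 8000
EV(C) = 0.3 × 16200 + 0.7 × 17100 = 4860 + 11970 = 16830
Overall = 0.3 × 3367.22 + 0.2 × 8000 + 0.5 × 16830 = 1010.166 + 1600 + 8415 = 11025.166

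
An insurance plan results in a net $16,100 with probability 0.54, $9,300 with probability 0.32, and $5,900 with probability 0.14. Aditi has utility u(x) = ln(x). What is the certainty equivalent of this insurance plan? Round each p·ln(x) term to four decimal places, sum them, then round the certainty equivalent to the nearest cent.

$11,736.98

E[u] = 0.54·ln(16100) + 0.32·ln(9300) + 0.14·ln(5900) = 5.2308 + 2.9241 + 1.2156 = 9.3705
CE = e^9.3705 ≈ 11736.98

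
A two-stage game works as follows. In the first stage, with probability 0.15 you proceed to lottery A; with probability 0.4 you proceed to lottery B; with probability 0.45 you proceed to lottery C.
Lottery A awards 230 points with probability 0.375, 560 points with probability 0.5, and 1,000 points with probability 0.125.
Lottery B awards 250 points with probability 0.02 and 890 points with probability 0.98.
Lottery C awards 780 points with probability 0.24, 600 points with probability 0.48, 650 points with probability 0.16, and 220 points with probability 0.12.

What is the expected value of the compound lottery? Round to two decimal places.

EV(A) = 0.375 × 230 + 0.5 × 560 + 0.125 × 1000 = 86.25 + 280 + 125 = 491.25
EV(B) = 0.02 × 250 + 0.98 × 890 = 5 + 872.2 = 877.2
EV(C) = 0.24 × 780 + 0.48 × 600 + 0.16 × 650 + 0.12 × 220 = 187.2 + 288 + 104 + 26.4 = 605.6
Overall = 0.15 × 491.25 + 0.4 × 877.2 + 0.45 × 605.6 = 73.6875 + 350.88 + 272.52 = 697.0875

697.09 points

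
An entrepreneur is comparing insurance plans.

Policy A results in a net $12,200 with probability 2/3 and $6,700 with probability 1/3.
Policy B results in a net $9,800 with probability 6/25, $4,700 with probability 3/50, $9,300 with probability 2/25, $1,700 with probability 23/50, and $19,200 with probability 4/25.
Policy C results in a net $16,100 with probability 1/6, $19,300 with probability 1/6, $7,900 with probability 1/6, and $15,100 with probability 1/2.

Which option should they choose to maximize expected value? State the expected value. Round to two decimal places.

Policy C ($14,766.67)

Policy A = 2/3 × 12200 + 1/3 × 6700 = 8133.3333 + 2233.3333 = 10366.6667
Policy B = 6/25 × 9800 + 3/50 × 4700 + 2/25 × 9300 + 23/50 × 1700 + 4/25 × 19200 = 2352 + 282 + 744 + 782 + 3072 = 7232
Policy C = 1/6 × 16100 + 1/6 × 19300 + 1/6 × 7900 + 1/2 × 15100 = 2683.3333 + 3216.6667 + 1316.6667 + 7550 = 14766.6667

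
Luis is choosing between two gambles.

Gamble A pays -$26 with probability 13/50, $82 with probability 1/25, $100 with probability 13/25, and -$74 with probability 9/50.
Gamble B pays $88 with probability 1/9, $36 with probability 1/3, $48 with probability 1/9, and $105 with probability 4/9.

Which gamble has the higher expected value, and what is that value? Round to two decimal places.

Gamble B ($73.78)

Gamble A = 13/50 × (-26) + 1/25 × 82 + 13/25 × 100 + 9/50 × (-74) = -6.76 + 3.28 + 52 − 13.32 = 35.2
Gamble B = 1/9 × 88 + 1/3 × 36 + 1/9 × 48 + 4/9 × 105 = 9.7778 + 12 + 5.3333 + 46.6667 = 73.7778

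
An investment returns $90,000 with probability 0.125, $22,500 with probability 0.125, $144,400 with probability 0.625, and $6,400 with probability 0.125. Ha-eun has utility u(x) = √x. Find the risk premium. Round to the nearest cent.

E[u] = 0.125·√90000 + 0.125·√22500 + 0.625·√144400 + 0.125·√6400 = 0.125·300 + 0.125·150 + 0.625·380 + 0.125·80 = 303.75
CE = (303.75)² = 92264.0625
Risk premium = EV − CE = 105112.5 − 92264.0625 = 12848.4375

$12,848.44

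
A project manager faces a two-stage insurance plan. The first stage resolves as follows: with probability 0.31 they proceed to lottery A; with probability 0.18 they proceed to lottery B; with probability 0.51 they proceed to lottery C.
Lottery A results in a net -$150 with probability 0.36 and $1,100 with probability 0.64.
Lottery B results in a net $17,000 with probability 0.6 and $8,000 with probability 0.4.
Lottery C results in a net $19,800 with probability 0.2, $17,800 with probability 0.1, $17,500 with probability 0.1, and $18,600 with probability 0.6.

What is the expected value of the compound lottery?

$12,125

EV(A) = 0.36 × (-150) + 0.64 × 1100 = -54 + 704 = 650
EV(B) = 0.6 × 17000 + 0.4 × 8000 = 10200 + 3200 = 13400
EV(C) = 0.2 × 19800 + 0.1 × 17800 + 0.1 × 17500 + 0.6 × 18600 = 3960 + 1780 + 1750 + 11160 = 18650
Overall = 0.31 × 650 + 0.18 × 13400 + 0.51 × 18650 = 201.5 + 2412 + 9511.5 = 12125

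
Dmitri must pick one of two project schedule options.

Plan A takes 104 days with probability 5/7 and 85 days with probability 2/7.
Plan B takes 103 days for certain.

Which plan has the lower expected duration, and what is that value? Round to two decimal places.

Plan A = 5/7 × 104 + 2/7 × 85 = 74.2857 + 24.2857 = 98.5714
Plan B: 103 (certain)

Plan A (98.57 days)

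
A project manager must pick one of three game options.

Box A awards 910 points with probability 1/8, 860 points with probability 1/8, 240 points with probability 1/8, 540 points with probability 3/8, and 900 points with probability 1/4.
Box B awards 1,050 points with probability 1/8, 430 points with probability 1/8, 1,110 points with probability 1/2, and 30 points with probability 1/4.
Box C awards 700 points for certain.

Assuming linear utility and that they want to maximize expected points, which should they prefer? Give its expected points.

Box B (747.5 points)

Box A = 1/8 × 910 + 1/8 × 860 + 1/8 × 240 + 3/8 × 540 + 1/4 × 900 = 113.75 + 107.5 + 30 + 202.5 + 225 = 678.75
Box B = 1/8 × 1050 + 1/8 × 430 + 1/2 × 1110 + 1/4 × 30 = 131.25 + 53.75 + 555 + 7.5 = 747.5
Box C: 700 (certain)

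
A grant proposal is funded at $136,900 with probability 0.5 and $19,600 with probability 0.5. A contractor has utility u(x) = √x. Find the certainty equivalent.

$65,025

E[u] = 0.5·√136900 + 0.5·√19600 = 0.5·370 + 0.5·140 = 255
CE = (255)² = 65025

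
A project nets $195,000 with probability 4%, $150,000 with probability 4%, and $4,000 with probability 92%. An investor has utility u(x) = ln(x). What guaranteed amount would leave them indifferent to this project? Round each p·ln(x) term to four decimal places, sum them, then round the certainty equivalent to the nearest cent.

$5,401.33

E[u] = 0.04·ln(195000) + 0.04·ln(150000) + 0.92·ln(4000) = 0.4872 + 0.4767 + 7.6305 = 8.5944
CE = e^8.5944 ≈ 5401.33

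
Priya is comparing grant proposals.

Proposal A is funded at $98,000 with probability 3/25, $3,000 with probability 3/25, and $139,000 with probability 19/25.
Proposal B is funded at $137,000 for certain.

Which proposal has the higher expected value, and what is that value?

Proposal B ($137,000)

Proposal A = 3/25 × 98000 + 3/25 × 3000 + 19/25 × 139000 = 11760 + 360 + 105640 = 117760
Proposal B: 137000 (certain)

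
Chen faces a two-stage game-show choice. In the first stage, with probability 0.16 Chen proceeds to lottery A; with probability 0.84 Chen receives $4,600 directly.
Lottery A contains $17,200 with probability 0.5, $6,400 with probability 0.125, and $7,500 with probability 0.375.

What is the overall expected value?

EV(A) = 0.5 × 17200 + 0.125 × 6400 + 0.375 × 7500 = 8600 + 800 + 2812.5 = 12212.5
Branch B: 4600 (certain)
Overall = 0.16 × 12212.5 + 0.84 × 4600 = 1954 + 3864 = 5818

$5,818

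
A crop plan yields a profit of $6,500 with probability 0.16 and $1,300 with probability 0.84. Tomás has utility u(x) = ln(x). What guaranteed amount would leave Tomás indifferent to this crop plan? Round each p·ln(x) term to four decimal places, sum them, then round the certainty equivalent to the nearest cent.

$1,681.77

E[u] = 0.16·ln(6500) + 0.84·ln(1300) = 1.4047 + 6.0229 = 7.4276
CE = e^7.4276 ≈ 1681.77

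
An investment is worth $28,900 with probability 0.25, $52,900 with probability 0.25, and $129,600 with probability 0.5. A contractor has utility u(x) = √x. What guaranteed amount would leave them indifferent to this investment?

E[u] = 0.25·√28900 + 0.25·√52900 + 0.5·√129600 = 0.25·170 + 0.25·230 + 0.5·360 = 280
CE = (280)² = 78400

$78,400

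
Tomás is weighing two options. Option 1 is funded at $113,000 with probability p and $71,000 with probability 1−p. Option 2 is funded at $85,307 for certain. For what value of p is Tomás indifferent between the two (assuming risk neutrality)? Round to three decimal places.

p = 0.341

p·113000 + (1−p)·71000 = 85307
42000p + 71000 = 85307
p = (85307 − 71000) / 42000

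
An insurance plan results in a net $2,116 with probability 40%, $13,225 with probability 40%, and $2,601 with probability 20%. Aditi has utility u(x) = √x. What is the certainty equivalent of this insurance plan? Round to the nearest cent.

$5,565.16

E[u] = 0.4·√2116 + 0.4·√13225 + 0.2·√2601 = 0.4·46 + 0.4·115 + 0.2·51 = 74.6
CE = (74.6)² = 5565.16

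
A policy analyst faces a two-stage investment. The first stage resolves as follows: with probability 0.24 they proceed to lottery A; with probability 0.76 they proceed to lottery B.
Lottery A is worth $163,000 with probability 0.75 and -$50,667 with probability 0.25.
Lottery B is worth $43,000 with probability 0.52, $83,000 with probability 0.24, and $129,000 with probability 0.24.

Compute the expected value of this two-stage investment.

$81,962.38

EV(A) = 0.75 × 163000 + 0.25 × (-50667) = 122250 − 12666.75 = 109583.25
EV(B) = 0.52 × 43000 + 0.24 × 83000 + 0.24 × 129000 = 22360 + 19920 + 30960 = 73240
Overall = 0.24 × 109583.25 + 0.76 × 73240 = 26299.98 + 55662.4 = 81962.38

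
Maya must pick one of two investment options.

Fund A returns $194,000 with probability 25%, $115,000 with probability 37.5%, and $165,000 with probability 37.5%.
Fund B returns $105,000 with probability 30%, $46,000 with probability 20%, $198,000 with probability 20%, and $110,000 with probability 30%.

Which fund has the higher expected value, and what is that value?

Fund A ($153,500)

Fund A = 0.25 × 194000 + 0.375 × 115000 + 0.375 × 165000 = 48500 + 43125 + 61875 = 153500
Fund B = 0.3 × 105000 + 0.2 × 46000 + 0.2 × 198000 + 0.3 × 110000 = 31500 + 9200 + 39600 + 33000 = 113300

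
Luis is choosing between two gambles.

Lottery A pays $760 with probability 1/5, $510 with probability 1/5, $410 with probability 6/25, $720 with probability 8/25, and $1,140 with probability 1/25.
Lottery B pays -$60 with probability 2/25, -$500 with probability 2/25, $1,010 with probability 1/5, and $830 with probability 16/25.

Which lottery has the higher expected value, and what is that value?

Lottery B ($688.40)

Lottery A = 1/5 × 760 + 1/5 × 510 + 6/25 × 410 + 8/25 × 720 + 1/25 × 1140 = 152 + 102 + 98.4 + 230.4 + 45.6 = 628.4
Lottery B = 2/25 × (-60) + 2/25 × (-500) + 1/5 × 1010 + 16/25 × 830 = -4.8 − 40 + 202 + 531.2 = 688.4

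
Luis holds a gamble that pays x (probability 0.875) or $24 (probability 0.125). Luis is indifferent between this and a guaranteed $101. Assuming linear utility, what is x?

x = $112

0.875·x + 0.125·24 = 101
0.875·x = 101 − 3 = 98
x = 98 / 0.875 = 112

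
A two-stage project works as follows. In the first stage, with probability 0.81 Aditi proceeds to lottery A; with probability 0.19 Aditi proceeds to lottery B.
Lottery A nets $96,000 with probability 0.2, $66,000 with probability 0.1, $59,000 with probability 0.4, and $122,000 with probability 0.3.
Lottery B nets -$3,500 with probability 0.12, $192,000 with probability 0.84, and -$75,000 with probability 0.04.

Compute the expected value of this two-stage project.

$99,653.40

EV(A) = 0.2 × 96000 + 0.1 × 66000 + 0.4 × 59000 + 0.3 × 122000 = 19200 + 6600 + 23600 + 36600 = 86000
EV(B) = 0.12 × (-3500) + 0.84 × 192000 + 0.04 × (-75000) = -420 + 161280 − 3000 = 157860
Overall = 0.81 × 86000 + 0.19 × 157860 = 69660 + 29993.4 = 99653.4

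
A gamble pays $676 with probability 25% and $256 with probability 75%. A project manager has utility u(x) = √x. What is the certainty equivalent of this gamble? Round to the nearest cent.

$342.25

E[u] = 0.25·√676 + 0.75·√256 = 0.25·26 + 0.75·16 = 18.5
CE = (18.5)² = 342.25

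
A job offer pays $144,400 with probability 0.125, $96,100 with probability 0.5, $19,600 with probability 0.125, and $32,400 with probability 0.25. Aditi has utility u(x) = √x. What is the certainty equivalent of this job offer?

$70,225

E[u] = 0.125·√144400 + 0.5·√96100 + 0.125·√19600 + 0.25·√32400 = 0.125·380 + 0.5·310 + 0.125·140 + 0.25·180 = 265
CE = (265)² = 70225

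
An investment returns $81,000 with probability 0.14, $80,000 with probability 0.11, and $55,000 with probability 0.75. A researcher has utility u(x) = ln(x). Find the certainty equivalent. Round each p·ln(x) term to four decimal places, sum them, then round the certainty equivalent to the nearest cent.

E[u] = 0.14·ln(81000) + 0.11·ln(80000) + 0.75·ln(55000) = 1.5823 + 1.2419 + 8.1863 = 11.0105
CE = e^11.0105 ≈ 60506.13

$60,506.13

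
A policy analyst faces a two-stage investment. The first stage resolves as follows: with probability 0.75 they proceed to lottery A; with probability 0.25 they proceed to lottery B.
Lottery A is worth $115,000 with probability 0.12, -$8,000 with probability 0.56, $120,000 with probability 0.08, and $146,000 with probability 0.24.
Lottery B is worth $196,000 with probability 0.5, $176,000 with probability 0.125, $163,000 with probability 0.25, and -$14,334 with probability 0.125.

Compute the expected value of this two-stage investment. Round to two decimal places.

EV(A) = 0.12 × 115000 + 0.56 × (-8000) + 0.08 × 120000 + 0.24 × 146000 = 13800 − 4480 + 9600 + 35040 = 53960
EV(B) = 0.5 × 196000 + 0.125 × 176000 + 0.25 × 163000 + 0.125 × (-14334) = 98000 + 22000 + 40750 − 1791.75 = 158958.25
Overall = 0.75 × 53960 + 0.25 × 158958.25 = 40470 + 39739.5625 = 80209.5625

$80,209.56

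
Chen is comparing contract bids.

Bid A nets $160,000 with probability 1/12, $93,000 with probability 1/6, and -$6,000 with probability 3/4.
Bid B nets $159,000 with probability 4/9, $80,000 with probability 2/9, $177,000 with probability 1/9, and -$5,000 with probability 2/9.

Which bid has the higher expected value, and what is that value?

Bid A = 1/12 × 160000 + 1/6 × 93000 + 3/4 × (-6000) = 13333.3333 + 15500 − 4500 = 24333.3333
Bid B = 4/9 × 159000 + 2/9 × 80000 + 1/9 × 177000 + 2/9 × (-5000) = 70666.6667 + 17777.7778 + 19666.6667 − 1111.1111 = 107000

Bid B ($107,000)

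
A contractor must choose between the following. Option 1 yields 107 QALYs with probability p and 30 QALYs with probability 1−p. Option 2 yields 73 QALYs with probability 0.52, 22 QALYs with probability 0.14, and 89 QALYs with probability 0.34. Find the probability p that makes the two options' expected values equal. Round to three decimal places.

p = 0.536

EV(Option 2) = 0.52 × 73 + 0.14 × 22 + 0.34 × 89 = 37.96 + 3.08 + 30.26 = 71.3
p·107 + (1−p)·30 = 71.3
77p + 30 = 71.3
p = (71.3 − 30) / 77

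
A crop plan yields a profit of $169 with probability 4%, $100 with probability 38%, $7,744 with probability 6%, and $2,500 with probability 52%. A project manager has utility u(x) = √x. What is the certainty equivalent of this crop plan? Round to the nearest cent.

$1,267.36

E[u] = 0.04·√169 + 0.38·√100 + 0.06·√7744 + 0.52·√2500 = 0.04·13 + 0.38·10 + 0.06·88 + 0.52·50 = 35.6
CE = (35.6)² = 1267.36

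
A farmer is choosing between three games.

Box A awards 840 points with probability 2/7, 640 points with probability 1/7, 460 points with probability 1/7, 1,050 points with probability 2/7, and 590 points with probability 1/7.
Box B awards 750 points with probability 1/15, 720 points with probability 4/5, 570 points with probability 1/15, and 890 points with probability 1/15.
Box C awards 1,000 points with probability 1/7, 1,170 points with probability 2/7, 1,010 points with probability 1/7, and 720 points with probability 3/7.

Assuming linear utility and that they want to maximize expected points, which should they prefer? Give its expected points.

Box C (930 points)

Box A = 2/7 × 840 + 1/7 × 640 + 1/7 × 460 + 2/7 × 1050 + 1/7 × 590 = 240 + 91.4286 + 65.7143 + 300 + 84.2857 = 781.4286
Box B = 1/15 × 750 + 4/5 × 720 + 1/15 × 570 + 1/15 × 890 = 50 + 576 + 38 + 59.3333 = 723.3333
Box C = 1/7 × 1000 + 2/7 × 1170 + 1/7 × 1010 + 3/7 × 720 = 142.8571 + 334.2857 + 144.2857 + 308.5714 = 930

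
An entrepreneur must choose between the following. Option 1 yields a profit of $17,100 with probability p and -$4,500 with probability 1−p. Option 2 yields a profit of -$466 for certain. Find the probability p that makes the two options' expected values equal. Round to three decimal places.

p = 0.187

p·17100 + (1−p)·(-4500) = -466
21600p − 4500 = -466
p = (-466 + 4500) / 21600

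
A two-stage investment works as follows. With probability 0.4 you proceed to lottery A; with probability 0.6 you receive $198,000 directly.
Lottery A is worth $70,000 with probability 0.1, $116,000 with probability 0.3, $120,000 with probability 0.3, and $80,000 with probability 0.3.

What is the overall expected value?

EV(A) = 0.1 × 70000 + 0.3 × 116000 + 0.3 × 120000 + 0.3 × 80000 = 7000 + 34800 + 36000 + 24000 = 101800
Branch B: 198000 (certain)
Overall = 0.4 × 101800 + 0.6 × 198000 = 40720 + 118800 = 159520

$159,520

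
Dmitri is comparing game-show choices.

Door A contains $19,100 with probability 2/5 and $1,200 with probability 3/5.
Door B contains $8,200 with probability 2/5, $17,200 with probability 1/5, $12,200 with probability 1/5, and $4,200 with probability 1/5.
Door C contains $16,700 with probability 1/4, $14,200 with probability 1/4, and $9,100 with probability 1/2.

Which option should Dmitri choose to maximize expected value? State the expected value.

Door A = 2/5 × 19100 + 3/5 × 1200 = 7640 + 720 = 8360
Door B = 2/5 × 8200 + 1/5 × 17200 + 1/5 × 12200 + 1/5 × 4200 = 3280 + 3440 + 2440 + 840 = 10000
Door C = 1/4 × 16700 + 1/4 × 14200 + 1/2 × 9100 = 4175 + 3550 + 4550 = 12275

Door C ($12,275)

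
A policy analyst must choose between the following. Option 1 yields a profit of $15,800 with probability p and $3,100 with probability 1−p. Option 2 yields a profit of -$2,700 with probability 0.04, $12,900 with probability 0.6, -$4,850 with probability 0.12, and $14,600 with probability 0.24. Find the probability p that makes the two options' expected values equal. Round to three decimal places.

EV(Option 2) = 0.04 × (-2700) + 0.6 × 12900 + 0.12 × (-4850) + 0.24 × 14600 = -108 + 7740 − 582 + 3504 = 10554
p·15800 + (1−p)·3100 = 10554
12700p + 3100 = 10554
p = (10554 − 3100) / 12700

p = 0.587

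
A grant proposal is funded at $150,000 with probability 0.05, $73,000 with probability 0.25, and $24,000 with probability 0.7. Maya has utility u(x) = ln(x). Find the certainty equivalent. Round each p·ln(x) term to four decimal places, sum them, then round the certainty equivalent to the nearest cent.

$34,738.37

E[u] = 0.05·ln(150000) + 0.25·ln(73000) + 0.7·ln(24000) = 0.5959 + 2.7996 + 7.0601 = 10.4556
CE = e^10.4556 ≈ 34738.37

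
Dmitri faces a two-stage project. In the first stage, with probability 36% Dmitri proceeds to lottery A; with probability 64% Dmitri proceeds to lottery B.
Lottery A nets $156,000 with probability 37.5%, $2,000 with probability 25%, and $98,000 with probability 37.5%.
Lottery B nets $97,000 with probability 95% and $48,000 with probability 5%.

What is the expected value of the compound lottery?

$94,982

EV(A) = 0.375 × 156000 + 0.25 × 2000 + 0.375 × 98000 = 58500 + 500 + 36750 = 95750
EV(B) = 0.95 × 97000 + 0.05 × 48000 = 92150 + 2400 = 94550
Overall = 0.36 × 95750 + 0.64 × 94550 = 34470 + 60512 = 94982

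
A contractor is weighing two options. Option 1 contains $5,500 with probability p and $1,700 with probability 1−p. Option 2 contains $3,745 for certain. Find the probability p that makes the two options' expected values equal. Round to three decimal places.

p = 0.538

p·5500 + (1−p)·1700 = 3745
3800p + 1700 = 3745
p = (3745 − 1700) / 3800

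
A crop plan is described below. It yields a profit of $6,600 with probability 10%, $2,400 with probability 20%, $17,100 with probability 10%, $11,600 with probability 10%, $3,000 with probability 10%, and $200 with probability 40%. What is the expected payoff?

$4,390

EV = 0.1 × 6600 + 0.2 × 2400 + 0.1 × 17100 + 0.1 × 11600 + 0.1 × 3000 + 0.4 × 200 = 660 + 480 + 1710 + 1160 + 300 + 80 = 4390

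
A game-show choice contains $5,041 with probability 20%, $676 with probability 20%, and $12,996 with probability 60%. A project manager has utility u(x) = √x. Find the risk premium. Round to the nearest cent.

E[u] = 0.2·√5041 + 0.2·√676 + 0.6·√12996 = 0.2·71 + 0.2·26 + 0.6·114 = 87.8
CE = (87.8)² = 7708.84
Risk premium = EV − CE = 8941 − 7708.84 = 1232.16

$1,232.16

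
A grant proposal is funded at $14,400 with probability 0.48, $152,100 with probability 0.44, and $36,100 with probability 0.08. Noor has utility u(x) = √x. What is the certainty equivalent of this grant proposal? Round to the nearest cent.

$59,731.36

E[u] = 0.48·√14400 + 0.44·√152100 + 0.08·√36100 = 0.48·120 + 0.44·390 + 0.08·190 = 244.4
CE = (244.4)² = 59731.36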